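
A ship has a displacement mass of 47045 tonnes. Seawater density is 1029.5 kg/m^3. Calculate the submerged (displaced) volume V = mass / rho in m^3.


Formula: V = mass / rho
Step 1 — convert tonnes to kg: 47045 t * 1000 = 47045000 kg
Step 2 — V = 47045000 / 1029.5 ≈ 45697 m^3 (5 s.f.)

45697 m^3


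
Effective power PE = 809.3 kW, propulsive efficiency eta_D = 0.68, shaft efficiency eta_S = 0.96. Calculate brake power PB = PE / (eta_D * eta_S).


Formula: PB = PE / (eta_D * eta_S)
Step 1 — combined efficiency = eta_D * eta_S = 0.68 * 0.96 = 0.6528
Step 2 — PB = 809.3 / 0.6528 ≈ 1239.7 kW (5 s.f.)

1239.7 kW


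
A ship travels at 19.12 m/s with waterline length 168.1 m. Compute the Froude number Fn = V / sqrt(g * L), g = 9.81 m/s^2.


Formula: Fn = V / sqrt(g * L)
Step 1 — g * L = 9.81 * 168.1 = 1649.061
Step 2 — sqrt(g * L) = sqrt(1649.061) = 40.608632
Step 3 — Fn = 19.12 / 40.608632 ≈ 0.47084 (5 s.f.)

0.47084


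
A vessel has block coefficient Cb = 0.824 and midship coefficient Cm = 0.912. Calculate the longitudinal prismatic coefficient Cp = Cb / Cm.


Formula: Cp = Cb / Cm
Substituting: Cp = 0.824 / 0.912
Result: Cp ≈ 0.90351 (5 s.f.)

0.90351


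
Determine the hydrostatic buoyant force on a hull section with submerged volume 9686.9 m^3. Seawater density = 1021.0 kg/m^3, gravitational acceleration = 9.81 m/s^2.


Formula: Fb = rho * g * V
Substituting: Fb = 1021.0 * 9.81 * 9686.9
Intermediate: 1021.0 * 9.81 = 10016.01
Result: Fb = 10016.01 * 9686.9 ≈ 97024000 N (5 s.f.)

97024000 N


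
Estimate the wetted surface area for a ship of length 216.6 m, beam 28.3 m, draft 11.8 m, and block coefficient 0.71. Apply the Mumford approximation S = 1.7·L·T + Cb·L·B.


Formula: S = 1.7*L*T + V/T with V = Cb*L*B*T, i.e. S = L * (1.7*T + Cb*B)
Step 1 — 1.7*T = 1.7 * 11.8 = 20.06 m
Step 2 — Cb*B = 0.71 * 28.3 = 20.093 m
Step 3 — 1.7*T + Cb*B = 20.06 + 20.093 = 40.153 m
Step 4 — S = 216.6 * 40.153 ≈ 8697.1 m^2 (5 s.f.)

8697.1 m^2


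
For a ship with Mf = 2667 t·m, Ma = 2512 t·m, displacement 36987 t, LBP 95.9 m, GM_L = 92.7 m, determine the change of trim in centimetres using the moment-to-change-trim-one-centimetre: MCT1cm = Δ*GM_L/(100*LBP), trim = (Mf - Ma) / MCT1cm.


Formula: net trimming moment = Mf - Ma; MCT1cm = Δ*GM_L/(100*LBP); trim = net moment / MCT1cm
Step 1 — net trimming moment = 2667 - 2512 = 155 t·m
Step 2 — MCT1cm = 36987 * 92.7 / (100 * 95.9) = 357.5281 t·m/cm
Step 3 — trim = 155 / 357.5281 ≈ 0.43353 cm (5 s.f.)

0.43353 cm


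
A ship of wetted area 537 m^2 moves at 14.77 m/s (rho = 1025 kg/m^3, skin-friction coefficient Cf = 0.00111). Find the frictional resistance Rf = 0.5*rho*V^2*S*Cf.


Formula: Rf = 0.5 * rho * V^2 * S * Cf
Step 1 — V^2 = 14.77^2 = 218.1529
Step 2 — 0.5 * rho * V^2 = 0.5 * 1025 * 218.1529 = 111803.36125
Step 3 — Rf = 111803.36125 * 537 * 0.00111 ≈ 66643 N (5 s.f.)

66643 N


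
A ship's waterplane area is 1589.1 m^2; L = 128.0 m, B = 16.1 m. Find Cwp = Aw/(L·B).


Formula: Cwp = Aw / (L * B)
Step 1 — L * B = 128.0 * 16.1 = 2060.8 m^2
Step 2 — Cwp = 1589.1 / 2060.8 ≈ 0.77111 (5 s.f.)

0.77111


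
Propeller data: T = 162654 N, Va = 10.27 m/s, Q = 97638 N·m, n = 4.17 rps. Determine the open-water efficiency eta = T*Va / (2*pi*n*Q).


Formula: eta = T * Va / (2 * pi * n * Q)
Step 1 — numerator = T * Va = 162654 * 10.27 = 1670456.58
Step 2 — 2 * pi * n = 2 * pi * 4.17 = 26.200883
Step 3 — denominator = 26.200883 * 97638 = 2558201.81
Step 4 — eta = 1670456.58 / 2558201.81 ≈ 0.65298 (5 s.f.)

0.65298


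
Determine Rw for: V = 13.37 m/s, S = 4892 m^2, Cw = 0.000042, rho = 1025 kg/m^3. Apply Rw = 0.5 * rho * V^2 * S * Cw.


Formula: Rw = 0.5 * rho * V^2 * S * Cw
Step 1 — V^2 = 13.37^2 = 178.7569
Step 2 — 0.5 * rho * V^2 = 0.5 * 1025 * 178.7569 = 91612.91125
Step 3 — Rw = 91612.91125 * 4892 * 0.000042 ≈ 18823 N (5 s.f.)

18823 N


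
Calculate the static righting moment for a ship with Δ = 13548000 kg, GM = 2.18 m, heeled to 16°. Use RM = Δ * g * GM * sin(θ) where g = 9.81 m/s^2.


Formula: GZ = GM * sin(theta); RM = disp * g * GZ
Step 1 — GZ = 2.18 * sin(16°) = 2.18 * 0.275637 = 0.600889 m
Step 2 — RM = 13548000 * 9.81 * 0.600889 ≈ 79862000 N·m (5 s.f.)

79862000 N·m


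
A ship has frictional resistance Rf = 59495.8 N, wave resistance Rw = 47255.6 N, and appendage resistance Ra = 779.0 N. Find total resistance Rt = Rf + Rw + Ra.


Formula: Rt = Rf + Rw + Ra
Substituting: Rt = 59495.8 + 47255.6 + 779.0
Result: Rt = 107530.4 N

107530.4 N


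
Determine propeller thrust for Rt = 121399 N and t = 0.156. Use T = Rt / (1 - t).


Formula: T = Rt / (1 - t)
Step 1 — (1 - t) = 1 - 0.156 = 0.844
Step 2 — T = 121399 / 0.844 ≈ 143840 N (5 s.f.)

143840 N


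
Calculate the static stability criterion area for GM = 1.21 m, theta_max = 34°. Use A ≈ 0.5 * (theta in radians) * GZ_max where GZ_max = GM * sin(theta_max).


Formula: GZ_max = GM * sin(theta); Area = 0.5 * theta_rad * GZ_max
Step 1 — GZ_max = 1.21 * sin(34°) = 1.21 * 0.559193 = 0.676624 m
Step 2 — theta_rad = 34 * pi/180 = 0.593412 rad
Step 3 — Area = 0.5 * 0.593412 * 0.676624 ≈ 0.20076 m·rad (5 s.f.)

0.20076 m·rad


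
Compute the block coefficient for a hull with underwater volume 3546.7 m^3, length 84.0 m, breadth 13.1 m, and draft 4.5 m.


Formula: Cb = V / (L * B * T)
Step 1 — L * B * T = 84.0 * 13.1 * 4.5 = 4951.8 m^3
Step 2 — Cb = 3546.7 / 4951.8 ≈ 0.71624 (5 s.f.)

0.71624


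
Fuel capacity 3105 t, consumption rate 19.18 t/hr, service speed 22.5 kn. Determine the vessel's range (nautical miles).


Formula: endurance = fuel / rate; range = endurance * speed
Step 1 — endurance = 3105 / 19.18 = 161.8874 hours
Step 2 — range = 161.8874 * 22.5 ≈ 3642.5 nautical miles (5 s.f.)

3642.5 NM


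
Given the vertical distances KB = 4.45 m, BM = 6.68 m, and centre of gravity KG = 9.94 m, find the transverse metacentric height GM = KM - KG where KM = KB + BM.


Formula: GM = KB + BM - KG
Step 1 — KM = KB + BM = 4.45 + 6.68 = 11.13 m
Step 2 — GM = KM - KG = 11.13 - 9.94 = 1.19 m

1.19 m


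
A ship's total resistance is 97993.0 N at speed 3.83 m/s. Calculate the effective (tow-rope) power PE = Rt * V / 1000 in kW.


Formula: PE = Rt * V / 1000 (kW)
Step 1 — PE (W) = 97993.0 * 3.83 = 375313.19 W
Step 2 — PE (kW) = 375313.19 / 1000 ≈ 375.31 kW (5 s.f.)

375.31 kW


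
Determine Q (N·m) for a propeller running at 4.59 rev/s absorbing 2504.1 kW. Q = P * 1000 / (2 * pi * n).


Formula: Q = P_W / (2 * pi * n)
Step 1 — P_W = 2504.1 kW * 1000 = 2504100.0 W
Step 2 — 2 * pi * n = 2 * pi * 4.59 = 28.839821
Step 3 — Q = 2504100.0 / 28.839821 ≈ 86828 N·m (5 s.f.)

86828 N·m


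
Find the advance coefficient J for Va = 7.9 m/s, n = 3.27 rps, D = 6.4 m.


Formula: J = Va / (n * D)
Step 1 — n * D = 3.27 * 6.4 = 20.928
Step 2 — J = 7.9 / 20.928 ≈ 0.37748 (5 s.f.)

0.37748


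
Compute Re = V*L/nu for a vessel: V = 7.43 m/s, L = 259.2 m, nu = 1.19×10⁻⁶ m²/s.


Formula: Re = V * L / nu
Step 1 — V * L = 7.43 * 259.2 = 1925.856 m^2/s
Step 2 — Re = 1925.856 / 1.19e-6 = 1.62e+09

1.62e+09


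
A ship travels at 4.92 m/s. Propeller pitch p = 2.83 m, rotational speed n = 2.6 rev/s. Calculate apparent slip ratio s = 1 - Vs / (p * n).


Formula: s = 1 - Vs / (p * n)
Step 1 — p * n = 2.83 * 2.6 = 7.358
Step 2 — Vs / (p*n) = 4.92 / 7.358 = 0.66866 (6 d.p.)
Step 3 — s = 1 - 0.66866 = 0.33134

0.33134


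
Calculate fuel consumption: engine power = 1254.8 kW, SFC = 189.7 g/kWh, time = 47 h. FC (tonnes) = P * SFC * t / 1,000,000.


Formula: FC (tonnes) = P * SFC * t / 1,000,000
Step 1 — P * SFC * t = 1254.8 * 189.7 * 47 = 11187671.32 g
Step 2 — FC (tonnes) = 11187671.32 / 1,000,000 ≈ 11.188 tonnes (5 s.f.)

11.188 tonnes


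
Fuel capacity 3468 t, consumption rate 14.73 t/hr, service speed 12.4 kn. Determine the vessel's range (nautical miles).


Formula: endurance = fuel / rate; range = endurance * speed
Step 1 — endurance = 3468 / 14.73 = 235.4379 hours
Step 2 — range = 235.4379 * 12.4 ≈ 2919.4 nautical miles (5 s.f.)

2919.4 NM


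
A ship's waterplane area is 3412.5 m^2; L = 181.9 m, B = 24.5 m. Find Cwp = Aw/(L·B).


Formula: Cwp = Aw / (L * B)
Step 1 — L * B = 181.9 * 24.5 = 4456.55 m^2
Step 2 — Cwp = 3412.5 / 4456.55 ≈ 0.76573 (5 s.f.)

0.76573


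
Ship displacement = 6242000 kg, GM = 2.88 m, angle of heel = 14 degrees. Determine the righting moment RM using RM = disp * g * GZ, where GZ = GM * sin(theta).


Formula: GZ = GM * sin(theta); RM = disp * g * GZ
Step 1 — GZ = 2.88 * sin(14°) = 2.88 * 0.241922 = 0.696735 m
Step 2 — RM = 6242000 * 9.81 * 0.696735 ≈ 42664000 N·m (5 s.f.)

42664000 N·m


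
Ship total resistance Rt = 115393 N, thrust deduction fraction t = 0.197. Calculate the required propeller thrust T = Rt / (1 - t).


Formula: T = Rt / (1 - t)
Step 1 — (1 - t) = 1 - 0.197 = 0.803
Step 2 — T = 115393 / 0.803 ≈ 143700 N (5 s.f.)

143700 N


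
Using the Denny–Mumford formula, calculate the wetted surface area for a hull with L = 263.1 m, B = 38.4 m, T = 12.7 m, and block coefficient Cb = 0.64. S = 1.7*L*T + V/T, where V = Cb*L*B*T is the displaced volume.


Formula: S = 1.7*L*T + V/T with V = Cb*L*B*T, i.e. S = L * (1.7*T + Cb*B)
Step 1 — 1.7*T = 1.7 * 12.7 = 21.59 m
Step 2 — Cb*B = 0.64 * 38.4 = 24.576 m
Step 3 — 1.7*T + Cb*B = 21.59 + 24.576 = 46.166 m
Step 4 — S = 263.1 * 46.166 ≈ 12146 m^2 (5 s.f.)

12146 m^2


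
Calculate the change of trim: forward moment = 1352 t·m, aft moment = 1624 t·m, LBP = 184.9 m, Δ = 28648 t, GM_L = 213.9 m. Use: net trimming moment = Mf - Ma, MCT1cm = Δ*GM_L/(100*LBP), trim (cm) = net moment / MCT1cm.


Formula: net trimming moment = Mf - Ma; MCT1cm = Δ*GM_L/(100*LBP); trim = net moment / MCT1cm
Step 1 — net trimming moment = 1352 - 1624 = -272 t·m
Step 2 — MCT1cm = 28648 * 213.9 / (100 * 184.9) = 331.412 t·m/cm
Step 3 — trim = -272 / 331.412 ≈ -0.82073 cm (5 s.f.)

-0.82073 cm


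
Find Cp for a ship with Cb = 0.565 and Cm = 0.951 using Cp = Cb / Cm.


Formula: Cp = Cb / Cm
Substituting: Cp = 0.565 / 0.951
Result: Cp ≈ 0.59411 (5 s.f.)

0.59411


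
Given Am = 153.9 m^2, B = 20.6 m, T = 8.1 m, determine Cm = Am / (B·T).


Formula: Cm = Am / (B * T)
Step 1 — B * T = 20.6 * 8.1 = 166.86 m^2
Step 2 — Cm = 153.9 / 166.86 ≈ 0.92233 (5 s.f.)

0.92233


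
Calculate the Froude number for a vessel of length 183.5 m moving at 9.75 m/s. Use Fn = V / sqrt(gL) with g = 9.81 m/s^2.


Formula: Fn = V / sqrt(g * L)
Step 1 — g * L = 9.81 * 183.5 = 1800.135
Step 2 — sqrt(g * L) = sqrt(1800.135) = 42.427998
Step 3 — Fn = 9.75 / 42.427998 ≈ 0.22980 (5 s.f.)

0.22980


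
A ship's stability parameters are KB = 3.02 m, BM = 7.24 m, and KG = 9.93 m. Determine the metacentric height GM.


Formula: GM = KB + BM - KG
Step 1 — KM = KB + BM = 3.02 + 7.24 = 10.26 m
Step 2 — GM = KM - KG = 10.26 - 9.93 = 0.33 m

0.33 m


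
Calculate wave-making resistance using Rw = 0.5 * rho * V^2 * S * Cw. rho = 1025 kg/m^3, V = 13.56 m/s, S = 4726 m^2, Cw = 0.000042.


Formula: Rw = 0.5 * rho * V^2 * S * Cw
Step 1 — V^2 = 13.56^2 = 183.8736
Step 2 — 0.5 * rho * V^2 = 0.5 * 1025 * 183.8736 = 94235.22
Step 3 — Rw = 94235.22 * 4726 * 0.000042 ≈ 18705 N (5 s.f.)

18705 N


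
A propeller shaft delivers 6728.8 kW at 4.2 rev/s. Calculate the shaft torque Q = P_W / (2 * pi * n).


Formula: Q = P_W / (2 * pi * n)
Step 1 — P_W = 6728.8 kW * 1000 = 6728800.0 W
Step 2 — 2 * pi * n = 2 * pi * 4.2 = 26.389378
Step 3 — Q = 6728800.0 / 26.389378 ≈ 254980 N·m (5 s.f.)

254980 N·m


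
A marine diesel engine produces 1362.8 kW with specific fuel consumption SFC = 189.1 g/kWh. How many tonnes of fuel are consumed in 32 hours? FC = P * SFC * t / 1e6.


Formula: FC (tonnes) = P * SFC * t / 1,000,000
Step 1 — P * SFC * t = 1362.8 * 189.1 * 32 = 8246575.36 g
Step 2 — FC (tonnes) = 8246575.36 / 1,000,000 ≈ 8.2466 tonnes (5 s.f.)

8.2466 tonnes


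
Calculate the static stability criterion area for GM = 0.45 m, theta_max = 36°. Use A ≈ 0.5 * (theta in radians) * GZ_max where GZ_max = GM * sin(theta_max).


Formula: GZ_max = GM * sin(theta); Area = 0.5 * theta_rad * GZ_max
Step 1 — GZ_max = 0.45 * sin(36°) = 0.45 * 0.587785 = 0.264503 m
Step 2 — theta_rad = 36 * pi/180 = 0.628319 rad
Step 3 — Area = 0.5 * 0.628319 * 0.264503 ≈ 0.083096 m·rad (5 s.f.)

0.083096 m·rad


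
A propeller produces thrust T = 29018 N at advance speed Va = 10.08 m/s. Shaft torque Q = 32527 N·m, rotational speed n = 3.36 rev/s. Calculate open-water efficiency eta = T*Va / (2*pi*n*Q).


Formula: eta = T * Va / (2 * pi * n * Q)
Step 1 — numerator = T * Va = 29018 * 10.08 = 292501.44
Step 2 — 2 * pi * n = 2 * pi * 3.36 = 21.111503
Step 3 — denominator = 21.111503 * 32527 = 686693.86
Step 4 — eta = 292501.44 / 686693.86 ≈ 0.42596 (5 s.f.)

0.42596


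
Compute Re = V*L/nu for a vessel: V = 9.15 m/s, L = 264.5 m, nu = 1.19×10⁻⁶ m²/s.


Formula: Re = V * L / nu
Step 1 — V * L = 9.15 * 264.5 = 2420.175 m^2/s
Step 2 — Re = 2420.175 / 1.19e-6 = 2.03e+09

2.03e+09


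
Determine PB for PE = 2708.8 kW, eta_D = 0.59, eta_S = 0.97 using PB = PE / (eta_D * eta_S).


Formula: PB = PE / (eta_D * eta_S)
Step 1 — combined efficiency = eta_D * eta_S = 0.59 * 0.97 = 0.5723
Step 2 — PB = 2708.8 / 0.5723 ≈ 4733.2 kW (5 s.f.)

4733.2 kW


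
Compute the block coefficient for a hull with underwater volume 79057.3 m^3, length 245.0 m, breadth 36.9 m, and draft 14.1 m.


Formula: Cb = V / (L * B * T)
Step 1 — L * B * T = 245.0 * 36.9 * 14.1 = 127471.05 m^3
Step 2 — Cb = 79057.3 / 127471.05 ≈ 0.62020 (5 s.f.)

0.62020


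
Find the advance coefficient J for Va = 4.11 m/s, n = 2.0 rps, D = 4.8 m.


Formula: J = Va / (n * D)
Step 1 — n * D = 2.0 * 4.8 = 9.6
Step 2 — J = 4.11 / 9.6 ≈ 0.42813 (5 s.f.)

0.42813


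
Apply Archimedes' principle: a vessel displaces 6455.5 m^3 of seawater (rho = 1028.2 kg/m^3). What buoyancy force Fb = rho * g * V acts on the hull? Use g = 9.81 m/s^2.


Formula: Fb = rho * g * V
Substituting: Fb = 1028.2 * 9.81 * 6455.5
Intermediate: 1028.2 * 9.81 = 10086.642
Result: Fb = 10086.642 * 6455.5 ≈ 65114000 N (5 s.f.)

65114000 N


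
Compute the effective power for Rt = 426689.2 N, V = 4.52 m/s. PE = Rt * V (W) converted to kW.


Formula: PE = Rt * V / 1000 (kW)
Step 1 — PE (W) = 426689.2 * 4.52 = 1928635.184 W
Step 2 — PE (kW) = 1928635.184 / 1000 ≈ 1928.6 kW (5 s.f.)

1928.6 kW


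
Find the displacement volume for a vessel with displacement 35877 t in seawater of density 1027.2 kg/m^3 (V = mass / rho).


Formula: V = mass / rho
Step 1 — convert tonnes to kg: 35877 t * 1000 = 35877000 kg
Step 2 — V = 35877000 / 1027.2 ≈ 34927 m^3 (5 s.f.)

34927 m^3


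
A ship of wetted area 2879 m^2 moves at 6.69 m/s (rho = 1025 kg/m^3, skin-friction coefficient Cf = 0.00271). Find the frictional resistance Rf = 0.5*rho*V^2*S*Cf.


Formula: Rf = 0.5 * rho * V^2 * S * Cf
Step 1 — V^2 = 6.69^2 = 44.7561
Step 2 — 0.5 * rho * V^2 = 0.5 * 1025 * 44.7561 = 22937.50125
Step 3 — Rf = 22937.50125 * 2879 * 0.00271 ≈ 178960 N (5 s.f.)

178960 N


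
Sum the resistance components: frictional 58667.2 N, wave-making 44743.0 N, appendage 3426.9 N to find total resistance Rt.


Formula: Rt = Rf + Rw + Ra
Substituting: Rt = 58667.2 + 44743.0 + 3426.9
Result: Rt = 106837.1 N

106837.1 N


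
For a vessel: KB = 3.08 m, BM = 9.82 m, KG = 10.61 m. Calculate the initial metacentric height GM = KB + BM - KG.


Formula: GM = KB + BM - KG
Step 1 — KM = KB + BM = 3.08 + 9.82 = 12.9 m
Step 2 — GM = KM - KG = 12.9 - 10.61 = 2.29 m

2.29 m


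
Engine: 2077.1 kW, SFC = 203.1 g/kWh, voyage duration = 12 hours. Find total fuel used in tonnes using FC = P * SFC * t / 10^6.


Formula: FC (tonnes) = P * SFC * t / 1,000,000
Step 1 — P * SFC * t = 2077.1 * 203.1 * 12 = 5062308.12 g
Step 2 — FC (tonnes) = 5062308.12 / 1,000,000 ≈ 5.0623 tonnes (5 s.f.)

5.0623 tonnes


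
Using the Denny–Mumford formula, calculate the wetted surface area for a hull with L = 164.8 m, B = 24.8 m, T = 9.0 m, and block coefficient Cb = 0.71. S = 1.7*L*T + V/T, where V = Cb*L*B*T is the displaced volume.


Formula: S = 1.7*L*T + V/T with V = Cb*L*B*T, i.e. S = L * (1.7*T + Cb*B)
Step 1 — 1.7*T = 1.7 * 9.0 = 15.3 m
Step 2 — Cb*B = 0.71 * 24.8 = 17.608 m
Step 3 — 1.7*T + Cb*B = 15.3 + 17.608 = 32.908 m
Step 4 — S = 164.8 * 32.908 ≈ 5423.2 m^2 (5 s.f.)

5423.2 m^2


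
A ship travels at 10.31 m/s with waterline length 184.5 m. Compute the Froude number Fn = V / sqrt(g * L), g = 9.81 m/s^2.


Formula: Fn = V / sqrt(g * L)
Step 1 — g * L = 9.81 * 184.5 = 1809.945
Step 2 — sqrt(g * L) = sqrt(1809.945) = 42.543448
Step 3 — Fn = 10.31 / 42.543448 ≈ 0.24234 (5 s.f.)

0.24234


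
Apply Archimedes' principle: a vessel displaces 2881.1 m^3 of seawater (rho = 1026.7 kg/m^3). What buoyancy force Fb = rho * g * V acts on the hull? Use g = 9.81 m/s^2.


Formula: Fb = rho * g * V
Substituting: Fb = 1026.7 * 9.81 * 2881.1
Intermediate: 1026.7 * 9.81 = 10071.927
Result: Fb = 10071.927 * 2881.1 ≈ 29018000 N (5 s.f.)

29018000 N


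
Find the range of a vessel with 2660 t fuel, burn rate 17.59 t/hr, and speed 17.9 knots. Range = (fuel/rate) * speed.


Formula: endurance = fuel / rate; range = endurance * speed
Step 1 — endurance = 2660 / 17.59 = 151.2223 hours
Step 2 — range = 151.2223 * 17.9 ≈ 2706.9 nautical miles (5 s.f.)

2706.9 NM


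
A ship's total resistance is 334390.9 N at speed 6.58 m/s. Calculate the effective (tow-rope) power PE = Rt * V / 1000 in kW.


Formula: PE = Rt * V / 1000 (kW)
Step 1 — PE (W) = 334390.9 * 6.58 = 2200292.122 W
Step 2 — PE (kW) = 2200292.122 / 1000 ≈ 2200.3 kW (5 s.f.)

2200.3 kW


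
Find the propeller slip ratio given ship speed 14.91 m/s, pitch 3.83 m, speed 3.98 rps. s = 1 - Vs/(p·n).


Formula: s = 1 - Vs / (p * n)
Step 1 — p * n = 3.83 * 3.98 = 15.2434
Step 2 — Vs / (p*n) = 14.91 / 15.2434 = 0.978128 (6 d.p.)
Step 3 — s = 1 - 0.978128 = 0.021872

0.021872


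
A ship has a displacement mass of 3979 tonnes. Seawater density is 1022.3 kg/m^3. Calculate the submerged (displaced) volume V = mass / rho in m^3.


Formula: V = mass / rho
Step 1 — convert tonnes to kg: 3979 t * 1000 = 3979000 kg
Step 2 — V = 3979000 / 1022.3 ≈ 3892.2 m^3 (5 s.f.)

3892.2 m^3


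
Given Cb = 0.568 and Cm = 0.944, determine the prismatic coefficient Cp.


Formula: Cp = Cb / Cm
Substituting: Cp = 0.568 / 0.944
Result: Cp ≈ 0.60169 (5 s.f.)

0.60169


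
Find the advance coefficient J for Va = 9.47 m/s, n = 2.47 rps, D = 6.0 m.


Formula: J = Va / (n * D)
Step 1 — n * D = 2.47 * 6.0 = 14.82
Step 2 — J = 9.47 / 14.82 ≈ 0.63900 (5 s.f.)

0.63900


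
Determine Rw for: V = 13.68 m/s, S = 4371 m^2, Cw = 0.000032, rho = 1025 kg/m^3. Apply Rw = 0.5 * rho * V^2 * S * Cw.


Formula: Rw = 0.5 * rho * V^2 * S * Cw
Step 1 — V^2 = 13.68^2 = 187.1424
Step 2 — 0.5 * rho * V^2 = 0.5 * 1025 * 187.1424 = 95910.48
Step 3 — Rw = 95910.48 * 4371 * 0.000032 ≈ 13415 N (5 s.f.)

13415 N


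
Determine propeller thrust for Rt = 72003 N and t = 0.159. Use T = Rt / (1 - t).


Formula: T = Rt / (1 - t)
Step 1 — (1 - t) = 1 - 0.159 = 0.841
Step 2 — T = 72003 / 0.841 ≈ 85616 N (5 s.f.)

85616 N


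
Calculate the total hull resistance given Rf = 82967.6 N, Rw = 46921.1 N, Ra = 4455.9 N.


Formula: Rt = Rf + Rw + Ra
Substituting: Rt = 82967.6 + 46921.1 + 4455.9
Result: Rt = 134344.6 N

134344.6 N


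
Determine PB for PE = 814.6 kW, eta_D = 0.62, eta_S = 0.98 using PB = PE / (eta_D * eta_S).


Formula: PB = PE / (eta_D * eta_S)
Step 1 — combined efficiency = eta_D * eta_S = 0.62 * 0.98 = 0.6076
Step 2 — PB = 814.6 / 0.6076 ≈ 1340.7 kW (5 s.f.)

1340.7 kW


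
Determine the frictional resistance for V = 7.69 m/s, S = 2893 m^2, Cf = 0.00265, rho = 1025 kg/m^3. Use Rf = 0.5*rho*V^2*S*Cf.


Formula: Rf = 0.5 * rho * V^2 * S * Cf
Step 1 — V^2 = 7.69^2 = 59.1361
Step 2 — 0.5 * rho * V^2 = 0.5 * 1025 * 59.1361 = 30307.25125
Step 3 — Rf = 30307.25125 * 2893 * 0.00265 ≈ 232350 N (5 s.f.)

232350 N


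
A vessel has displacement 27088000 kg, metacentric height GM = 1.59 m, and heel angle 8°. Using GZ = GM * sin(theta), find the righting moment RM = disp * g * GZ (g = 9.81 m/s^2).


Formula: GZ = GM * sin(theta); RM = disp * g * GZ
Step 1 — GZ = 1.59 * sin(8°) = 1.59 * 0.139173 = 0.221285 m
Step 2 — RM = 27088000 * 9.81 * 0.221285 ≈ 58803000 N·m (5 s.f.)

58803000 N·m


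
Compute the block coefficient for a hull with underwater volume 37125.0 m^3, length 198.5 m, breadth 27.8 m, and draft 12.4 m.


Formula: Cb = V / (L * B * T)
Step 1 — L * B * T = 198.5 * 27.8 * 12.4 = 68426.92 m^3
Step 2 — Cb = 37125.0 / 68426.92 ≈ 0.54255 (5 s.f.)

0.54255


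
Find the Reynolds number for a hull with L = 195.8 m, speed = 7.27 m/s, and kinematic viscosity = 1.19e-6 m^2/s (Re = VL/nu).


Formula: Re = V * L / nu
Step 1 — V * L = 7.27 * 195.8 = 1423.466 m^2/s
Step 2 — Re = 1423.466 / 1.19e-6 = 1.20e+09

1.20e+09


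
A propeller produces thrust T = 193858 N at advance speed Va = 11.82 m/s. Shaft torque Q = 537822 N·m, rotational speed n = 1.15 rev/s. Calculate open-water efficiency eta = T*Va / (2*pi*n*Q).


Formula: eta = T * Va / (2 * pi * n * Q)
Step 1 — numerator = T * Va = 193858 * 11.82 = 2291401.56
Step 2 — 2 * pi * n = 2 * pi * 1.15 = 7.225663
Step 3 — denominator = 7.225663 * 537822 = 3886120.53
Step 4 — eta = 2291401.56 / 3886120.53 ≈ 0.58964 (5 s.f.)

0.58964


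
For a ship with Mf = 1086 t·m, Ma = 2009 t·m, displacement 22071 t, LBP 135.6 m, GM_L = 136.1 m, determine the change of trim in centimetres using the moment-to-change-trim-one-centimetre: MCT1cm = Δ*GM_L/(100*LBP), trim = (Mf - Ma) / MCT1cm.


Formula: net trimming moment = Mf - Ma; MCT1cm = Δ*GM_L/(100*LBP); trim = net moment / MCT1cm
Step 1 — net trimming moment = 1086 - 2009 = -923 t·m
Step 2 — MCT1cm = 22071 * 136.1 / (100 * 135.6) = 221.5238 t·m/cm
Step 3 — trim = -923 / 221.5238 ≈ -4.1666 cm (5 s.f.)

-4.1666 cm


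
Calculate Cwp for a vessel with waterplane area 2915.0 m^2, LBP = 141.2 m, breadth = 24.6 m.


Formula: Cwp = Aw / (L * B)
Step 1 — L * B = 141.2 * 24.6 = 3473.52 m^2
Step 2 — Cwp = 2915.0 / 3473.52 ≈ 0.83921 (5 s.f.)

0.83921


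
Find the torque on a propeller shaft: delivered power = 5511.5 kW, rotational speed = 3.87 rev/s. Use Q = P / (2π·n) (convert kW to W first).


Formula: Q = P_W / (2 * pi * n)
Step 1 — P_W = 5511.5 kW * 1000 = 5511500.0 W
Step 2 — 2 * pi * n = 2 * pi * 3.87 = 24.315927
Step 3 — Q = 5511500.0 / 24.315927 ≈ 226660 N·m (5 s.f.)

226660 N·m


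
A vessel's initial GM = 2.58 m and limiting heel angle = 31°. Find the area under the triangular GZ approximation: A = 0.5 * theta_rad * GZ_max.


Formula: GZ_max = GM * sin(theta); Area = 0.5 * theta_rad * GZ_max
Step 1 — GZ_max = 2.58 * sin(31°) = 2.58 * 0.515038 = 1.328798 m
Step 2 — theta_rad = 31 * pi/180 = 0.541052 rad
Step 3 — Area = 0.5 * 0.541052 * 1.328798 ≈ 0.35947 m·rad (5 s.f.)

0.35947 m·rad


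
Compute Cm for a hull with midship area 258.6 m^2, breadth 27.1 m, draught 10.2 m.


Formula: Cm = Am / (B * T)
Step 1 — B * T = 27.1 * 10.2 = 276.42 m^2
Step 2 — Cm = 258.6 / 276.42 ≈ 0.93553 (5 s.f.)

0.93553


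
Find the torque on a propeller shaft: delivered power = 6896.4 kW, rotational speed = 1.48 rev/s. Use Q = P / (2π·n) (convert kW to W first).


Formula: Q = P_W / (2 * pi * n)
Step 1 — P_W = 6896.4 kW * 1000 = 6896400.0 W
Step 2 — 2 * pi * n = 2 * pi * 1.48 = 9.299114
Step 3 — Q = 6896400.0 / 9.299114 ≈ 741620 N·m (5 s.f.)

741620 N·m


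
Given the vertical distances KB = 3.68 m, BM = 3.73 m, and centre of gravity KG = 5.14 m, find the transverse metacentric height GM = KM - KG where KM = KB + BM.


Formula: GM = KB + BM - KG
Step 1 — KM = KB + BM = 3.68 + 3.73 = 7.41 m
Step 2 — GM = KM - KG = 7.41 - 5.14 = 2.27 m

2.27 m


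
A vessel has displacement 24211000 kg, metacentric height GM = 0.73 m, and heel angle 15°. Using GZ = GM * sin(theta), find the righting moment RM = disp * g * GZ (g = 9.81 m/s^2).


Formula: GZ = GM * sin(theta); RM = disp * g * GZ
Step 1 — GZ = 0.73 * sin(15°) = 0.73 * 0.258819 = 0.188938 m
Step 2 — RM = 24211000 * 9.81 * 0.188938 ≈ 44875000 N·m (5 s.f.)

44875000 N·m


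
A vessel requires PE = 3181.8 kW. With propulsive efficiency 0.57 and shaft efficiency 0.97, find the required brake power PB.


Formula: PB = PE / (eta_D * eta_S)
Step 1 — combined efficiency = eta_D * eta_S = 0.57 * 0.97 = 0.5529
Step 2 — PB = 3181.8 / 0.5529 ≈ 5754.7 kW (5 s.f.)

5754.7 kW


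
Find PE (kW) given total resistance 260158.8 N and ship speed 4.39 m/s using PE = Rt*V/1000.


Formula: PE = Rt * V / 1000 (kW)
Step 1 — PE (W) = 260158.8 * 4.39 = 1142097.132 W
Step 2 — PE (kW) = 1142097.132 / 1000 ≈ 1142.1 kW (5 s.f.)

1142.1 kW


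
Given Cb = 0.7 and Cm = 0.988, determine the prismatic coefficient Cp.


Formula: Cp = Cb / Cm
Substituting: Cp = 0.7 / 0.988
Result: Cp ≈ 0.70850 (5 s.f.)

0.70850


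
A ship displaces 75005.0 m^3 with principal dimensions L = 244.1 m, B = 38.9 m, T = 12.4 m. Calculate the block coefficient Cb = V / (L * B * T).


Formula: Cb = V / (L * B * T)
Step 1 — L * B * T = 244.1 * 38.9 * 12.4 = 117744.076 m^3
Step 2 — Cb = 75005.0 / 117744.076 ≈ 0.63702 (5 s.f.)

0.63702


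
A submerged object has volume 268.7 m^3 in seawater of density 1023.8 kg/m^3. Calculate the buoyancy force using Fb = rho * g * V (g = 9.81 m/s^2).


Formula: Fb = rho * g * V
Substituting: Fb = 1023.8 * 9.81 * 268.7
Intermediate: 1023.8 * 9.81 = 10043.478
Result: Fb = 10043.478 * 268.7 ≈ 2698700 N (5 s.f.)

2698700 N


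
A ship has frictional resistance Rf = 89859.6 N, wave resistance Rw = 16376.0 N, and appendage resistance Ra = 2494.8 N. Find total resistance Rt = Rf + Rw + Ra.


Formula: Rt = Rf + Rw + Ra
Substituting: Rt = 89859.6 + 16376.0 + 2494.8
Result: Rt = 108730.4 N

108730.4 N


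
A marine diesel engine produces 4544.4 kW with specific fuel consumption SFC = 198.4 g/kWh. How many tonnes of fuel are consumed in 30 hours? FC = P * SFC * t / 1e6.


Formula: FC (tonnes) = P * SFC * t / 1,000,000
Step 1 — P * SFC * t = 4544.4 * 198.4 * 30 = 27048268.8 g
Step 2 — FC (tonnes) = 27048268.8 / 1,000,000 ≈ 27.048 tonnes (5 s.f.)

27.048 tonnes


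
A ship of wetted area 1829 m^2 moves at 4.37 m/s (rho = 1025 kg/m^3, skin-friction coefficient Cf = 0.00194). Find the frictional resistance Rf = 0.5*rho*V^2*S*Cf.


Formula: Rf = 0.5 * rho * V^2 * S * Cf
Step 1 — V^2 = 4.37^2 = 19.0969
Step 2 — 0.5 * rho * V^2 = 0.5 * 1025 * 19.0969 = 9787.16125
Step 3 — Rf = 9787.16125 * 1829 * 0.00194 ≈ 34727 N (5 s.f.)

34727 N


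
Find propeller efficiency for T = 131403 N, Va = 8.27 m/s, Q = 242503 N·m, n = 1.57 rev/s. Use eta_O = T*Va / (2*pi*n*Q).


Formula: eta = T * Va / (2 * pi * n * Q)
Step 1 — numerator = T * Va = 131403 * 8.27 = 1086702.81
Step 2 — 2 * pi * n = 2 * pi * 1.57 = 9.864601
Step 3 — denominator = 9.864601 * 242503 = 2392195.34
Step 4 — eta = 1086702.81 / 2392195.34 ≈ 0.45427 (5 s.f.)

0.45427


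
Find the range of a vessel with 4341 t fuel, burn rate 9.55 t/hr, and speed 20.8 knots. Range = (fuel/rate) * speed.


Formula: endurance = fuel / rate; range = endurance * speed
Step 1 — endurance = 4341 / 9.55 = 454.555 hours
Step 2 — range = 454.555 * 20.8 ≈ 9454.7 nautical miles (5 s.f.)

9454.7 NM


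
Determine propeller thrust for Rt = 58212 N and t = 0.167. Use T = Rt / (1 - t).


Formula: T = Rt / (1 - t)
Step 1 — (1 - t) = 1 - 0.167 = 0.833
Step 2 — T = 58212 / 0.833 ≈ 69882 N (5 s.f.)

69882 N


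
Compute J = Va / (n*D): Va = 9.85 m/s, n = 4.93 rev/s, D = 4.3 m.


Formula: J = Va / (n * D)
Step 1 — n * D = 4.93 * 4.3 = 21.199
Step 2 — J = 9.85 / 21.199 ≈ 0.46464 (5 s.f.)

0.46464


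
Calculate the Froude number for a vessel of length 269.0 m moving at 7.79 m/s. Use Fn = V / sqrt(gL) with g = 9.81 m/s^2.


Formula: Fn = V / sqrt(g * L)
Step 1 — g * L = 9.81 * 269.0 = 2638.89
Step 2 — sqrt(g * L) = sqrt(2638.89) = 51.370128
Step 3 — Fn = 7.79 / 51.370128 ≈ 0.15164 (5 s.f.)

0.15164


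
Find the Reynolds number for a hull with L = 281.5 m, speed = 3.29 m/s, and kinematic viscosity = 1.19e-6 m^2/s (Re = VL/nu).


Formula: Re = V * L / nu
Step 1 — V * L = 3.29 * 281.5 = 926.135 m^2/s
Step 2 — Re = 926.135 / 1.19e-6 = 7.78e+08

7.78e+08


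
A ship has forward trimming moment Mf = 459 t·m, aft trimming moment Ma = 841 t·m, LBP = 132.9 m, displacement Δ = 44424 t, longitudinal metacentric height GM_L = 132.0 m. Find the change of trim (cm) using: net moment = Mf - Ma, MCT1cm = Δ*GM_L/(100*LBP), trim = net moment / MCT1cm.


Formula: net trimming moment = Mf - Ma; MCT1cm = Δ*GM_L/(100*LBP); trim = net moment / MCT1cm
Step 1 — net trimming moment = 459 - 841 = -382 t·m
Step 2 — MCT1cm = 44424 * 132.0 / (100 * 132.9) = 441.2316 t·m/cm
Step 3 — trim = -382 / 441.2316 ≈ -0.86576 cm (5 s.f.)

-0.86576 cm


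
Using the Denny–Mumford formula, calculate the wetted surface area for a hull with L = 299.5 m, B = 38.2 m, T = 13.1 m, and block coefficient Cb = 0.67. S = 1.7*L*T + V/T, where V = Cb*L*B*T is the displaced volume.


Formula: S = 1.7*L*T + V/T with V = Cb*L*B*T, i.e. S = L * (1.7*T + Cb*B)
Step 1 — 1.7*T = 1.7 * 13.1 = 22.27 m
Step 2 — Cb*B = 0.67 * 38.2 = 25.594 m
Step 3 — 1.7*T + Cb*B = 22.27 + 25.594 = 47.864 m
Step 4 — S = 299.5 * 47.864 ≈ 14335 m^2 (5 s.f.)

14335 m^2


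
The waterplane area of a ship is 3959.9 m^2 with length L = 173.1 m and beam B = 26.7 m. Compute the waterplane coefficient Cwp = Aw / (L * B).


Formula: Cwp = Aw / (L * B)
Step 1 — L * B = 173.1 * 26.7 = 4621.77 m^2
Step 2 — Cwp = 3959.9 / 4621.77 ≈ 0.85679 (5 s.f.)

0.85679


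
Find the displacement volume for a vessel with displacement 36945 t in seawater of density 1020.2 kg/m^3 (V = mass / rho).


Formula: V = mass / rho
Step 1 — convert tonnes to kg: 36945 t * 1000 = 36945000 kg
Step 2 — V = 36945000 / 1020.2 ≈ 36213 m^3 (5 s.f.)

36213 m^3


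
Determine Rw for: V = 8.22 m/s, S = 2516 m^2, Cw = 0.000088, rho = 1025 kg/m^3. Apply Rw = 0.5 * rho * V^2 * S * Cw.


Formula: Rw = 0.5 * rho * V^2 * S * Cw
Step 1 — V^2 = 8.22^2 = 67.5684
Step 2 — 0.5 * rho * V^2 = 0.5 * 1025 * 67.5684 = 34628.805
Step 3 — Rw = 34628.805 * 2516 * 0.000088 ≈ 7667.1 N (5 s.f.)

7667.1 N


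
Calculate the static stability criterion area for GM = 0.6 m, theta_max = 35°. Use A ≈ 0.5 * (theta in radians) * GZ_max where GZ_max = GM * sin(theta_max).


Formula: GZ_max = GM * sin(theta); Area = 0.5 * theta_rad * GZ_max
Step 1 — GZ_max = 0.6 * sin(35°) = 0.6 * 0.573576 = 0.344146 m
Step 2 — theta_rad = 35 * pi/180 = 0.610865 rad
Step 3 — Area = 0.5 * 0.610865 * 0.344146 ≈ 0.10511 m·rad (5 s.f.)

0.10511 m·rad


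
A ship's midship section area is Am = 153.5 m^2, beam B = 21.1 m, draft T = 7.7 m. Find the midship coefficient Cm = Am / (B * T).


Formula: Cm = Am / (B * T)
Step 1 — B * T = 21.1 * 7.7 = 162.47 m^2
Step 2 — Cm = 153.5 / 162.47 ≈ 0.94479 (5 s.f.)

0.94479


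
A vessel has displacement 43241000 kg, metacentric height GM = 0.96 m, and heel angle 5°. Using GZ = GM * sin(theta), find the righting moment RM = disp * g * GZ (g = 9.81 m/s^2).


Formula: GZ = GM * sin(theta); RM = disp * g * GZ
Step 1 — GZ = 0.96 * sin(5°) = 0.96 * 0.087156 = 0.08367 m
Step 2 — RM = 43241000 * 9.81 * 0.08367 ≈ 35492000 N·m (5 s.f.)

35492000 N·m


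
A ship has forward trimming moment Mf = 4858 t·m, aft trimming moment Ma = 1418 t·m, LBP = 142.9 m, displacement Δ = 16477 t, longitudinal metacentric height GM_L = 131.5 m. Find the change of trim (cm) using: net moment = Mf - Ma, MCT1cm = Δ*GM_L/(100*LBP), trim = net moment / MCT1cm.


Formula: net trimming moment = Mf - Ma; MCT1cm = Δ*GM_L/(100*LBP); trim = net moment / MCT1cm
Step 1 — net trimming moment = 4858 - 1418 = 3440 t·m
Step 2 — MCT1cm = 16477 * 131.5 / (100 * 142.9) = 151.6253 t·m/cm
Step 3 — trim = 3440 / 151.6253 ≈ 22.688 cm (5 s.f.)

22.688 cm


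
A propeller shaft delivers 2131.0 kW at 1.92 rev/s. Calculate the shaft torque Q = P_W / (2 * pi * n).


Formula: Q = P_W / (2 * pi * n)
Step 1 — P_W = 2131.0 kW * 1000 = 2131000.0 W
Step 2 — 2 * pi * n = 2 * pi * 1.92 = 12.063716
Step 3 — Q = 2131000.0 / 12.063716 ≈ 176650 N·m (5 s.f.)

176650 N·m


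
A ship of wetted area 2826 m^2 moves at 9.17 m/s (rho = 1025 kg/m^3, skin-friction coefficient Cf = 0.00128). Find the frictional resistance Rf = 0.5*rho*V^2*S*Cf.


Formula: Rf = 0.5 * rho * V^2 * S * Cf
Step 1 — V^2 = 9.17^2 = 84.0889
Step 2 — 0.5 * rho * V^2 = 0.5 * 1025 * 84.0889 = 43095.56125
Step 3 — Rf = 43095.56125 * 2826 * 0.00128 ≈ 155890 N (5 s.f.)

155890 N


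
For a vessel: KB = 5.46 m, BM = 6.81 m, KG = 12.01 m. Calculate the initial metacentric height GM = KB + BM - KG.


Formula: GM = KB + BM - KG
Step 1 — KM = KB + BM = 5.46 + 6.81 = 12.27 m
Step 2 — GM = KM - KG = 12.27 - 12.01 = 0.26 m

0.26 m


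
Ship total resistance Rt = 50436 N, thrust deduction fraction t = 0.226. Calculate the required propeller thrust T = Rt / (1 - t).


Formula: T = Rt / (1 - t)
Step 1 — (1 - t) = 1 - 0.226 = 0.774
Step 2 — T = 50436 / 0.774 ≈ 65163 N (5 s.f.)

65163 N


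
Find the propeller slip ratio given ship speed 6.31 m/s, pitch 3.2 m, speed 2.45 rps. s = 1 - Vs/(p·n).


Formula: s = 1 - Vs / (p * n)
Step 1 — p * n = 3.2 * 2.45 = 7.84
Step 2 — Vs / (p*n) = 6.31 / 7.84 = 0.804847 (6 d.p.)
Step 3 — s = 1 - 0.804847 = 0.195153

0.195153


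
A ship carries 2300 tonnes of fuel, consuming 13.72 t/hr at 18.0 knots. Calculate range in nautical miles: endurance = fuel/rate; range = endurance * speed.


Formula: endurance = fuel / rate; range = endurance * speed
Step 1 — endurance = 2300 / 13.72 = 167.6385 hours
Step 2 — range = 167.6385 * 18.0 ≈ 3017.5 nautical miles (5 s.f.)

3017.5 NM


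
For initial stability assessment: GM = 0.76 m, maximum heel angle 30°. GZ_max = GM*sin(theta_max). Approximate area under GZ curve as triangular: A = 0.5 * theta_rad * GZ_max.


Formula: GZ_max = GM * sin(theta); Area = 0.5 * theta_rad * GZ_max
Step 1 — GZ_max = 0.76 * sin(30°) = 0.76 * 0.5 = 0.38 m
Step 2 — theta_rad = 30 * pi/180 = 0.523599 rad
Step 3 — Area = 0.5 * 0.523599 * 0.38 ≈ 0.099484 m·rad (5 s.f.)

0.099484 m·rad


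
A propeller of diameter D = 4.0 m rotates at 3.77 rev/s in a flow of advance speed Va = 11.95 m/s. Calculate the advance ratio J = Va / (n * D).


Formula: J = Va / (n * D)
Step 1 — n * D = 3.77 * 4.0 = 15.08
Step 2 — J = 11.95 / 15.08 ≈ 0.79244 (5 s.f.)

0.79244


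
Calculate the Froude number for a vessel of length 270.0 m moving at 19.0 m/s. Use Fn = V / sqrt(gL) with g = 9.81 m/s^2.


Formula: Fn = V / sqrt(g * L)
Step 1 — g * L = 9.81 * 270.0 = 2648.7
Step 2 — sqrt(g * L) = sqrt(2648.7) = 51.465522
Step 3 — Fn = 19.0 / 51.465522 ≈ 0.36918 (5 s.f.)

0.36918


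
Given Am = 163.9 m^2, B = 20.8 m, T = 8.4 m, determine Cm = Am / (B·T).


Formula: Cm = Am / (B * T)
Step 1 — B * T = 20.8 * 8.4 = 174.72 m^2
Step 2 — Cm = 163.9 / 174.72 ≈ 0.93807 (5 s.f.)

0.93807


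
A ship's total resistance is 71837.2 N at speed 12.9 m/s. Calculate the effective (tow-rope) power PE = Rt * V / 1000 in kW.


Formula: PE = Rt * V / 1000 (kW)
Step 1 — PE (W) = 71837.2 * 12.9 = 926699.88 W
Step 2 — PE (kW) = 926699.88 / 1000 ≈ 926.70 kW (5 s.f.)

926.70 kW


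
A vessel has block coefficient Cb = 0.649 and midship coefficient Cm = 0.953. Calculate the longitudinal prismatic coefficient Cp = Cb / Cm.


Formula: Cp = Cb / Cm
Substituting: Cp = 0.649 / 0.953
Result: Cp ≈ 0.68101 (5 s.f.)

0.68101


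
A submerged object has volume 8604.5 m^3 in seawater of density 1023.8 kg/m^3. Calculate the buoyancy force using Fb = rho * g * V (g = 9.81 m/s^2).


Formula: Fb = rho * g * V
Substituting: Fb = 1023.8 * 9.81 * 8604.5
Intermediate: 1023.8 * 9.81 = 10043.478
Result: Fb = 10043.478 * 8604.5 ≈ 86419000 N (5 s.f.)

86419000 N


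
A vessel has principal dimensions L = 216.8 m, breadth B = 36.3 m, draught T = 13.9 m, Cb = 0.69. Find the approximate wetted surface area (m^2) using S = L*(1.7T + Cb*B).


Formula: S = 1.7*L*T + V/T with V = Cb*L*B*T, i.e. S = L * (1.7*T + Cb*B)
Step 1 — 1.7*T = 1.7 * 13.9 = 23.63 m
Step 2 — Cb*B = 0.69 * 36.3 = 25.047 m
Step 3 — 1.7*T + Cb*B = 23.63 + 25.047 = 48.677 m
Step 4 — S = 216.8 * 48.677 ≈ 10553 m^2 (5 s.f.)

10553 m^2


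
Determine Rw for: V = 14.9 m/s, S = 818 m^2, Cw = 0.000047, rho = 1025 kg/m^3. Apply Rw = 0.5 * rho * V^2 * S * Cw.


Formula: Rw = 0.5 * rho * V^2 * S * Cw
Step 1 — V^2 = 14.9^2 = 222.01
Step 2 — 0.5 * rho * V^2 = 0.5 * 1025 * 222.01 = 113780.125
Step 3 — Rw = 113780.125 * 818 * 0.000047 ≈ 4374.4 N (5 s.f.)

4374.4 N


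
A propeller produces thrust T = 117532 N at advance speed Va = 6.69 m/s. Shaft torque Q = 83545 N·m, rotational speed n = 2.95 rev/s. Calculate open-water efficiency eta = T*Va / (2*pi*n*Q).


Formula: eta = T * Va / (2 * pi * n * Q)
Step 1 — numerator = T * Va = 117532 * 6.69 = 786289.08
Step 2 — 2 * pi * n = 2 * pi * 2.95 = 18.535397
Step 3 — denominator = 18.535397 * 83545 = 1548539.74
Step 4 — eta = 786289.08 / 1548539.74 ≈ 0.50776 (5 s.f.)

0.50776


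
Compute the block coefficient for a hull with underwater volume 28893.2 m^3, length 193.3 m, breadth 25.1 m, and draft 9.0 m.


Formula: Cb = V / (L * B * T)
Step 1 — L * B * T = 193.3 * 25.1 * 9.0 = 43666.47 m^3
Step 2 — Cb = 28893.2 / 43666.47 ≈ 0.66168 (5 s.f.)

0.66168


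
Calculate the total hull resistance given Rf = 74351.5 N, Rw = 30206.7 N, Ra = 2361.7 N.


Formula: Rt = Rf + Rw + Ra
Substituting: Rt = 74351.5 + 30206.7 + 2361.7
Result: Rt = 106919.9 N

106919.9 N


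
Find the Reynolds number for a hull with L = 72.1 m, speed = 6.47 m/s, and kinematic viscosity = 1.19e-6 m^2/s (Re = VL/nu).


Formula: Re = V * L / nu
Step 1 — V * L = 6.47 * 72.1 = 466.487 m^2/s
Step 2 — Re = 466.487 / 1.19e-6 = 3.92e+08

3.92e+08


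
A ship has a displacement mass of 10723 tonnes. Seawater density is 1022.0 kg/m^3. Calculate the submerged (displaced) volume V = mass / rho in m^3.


Formula: V = mass / rho
Step 1 — convert tonnes to kg: 10723 t * 1000 = 10723000 kg
Step 2 — V = 10723000 / 1022.0 ≈ 10492 m^3 (5 s.f.)

10492 m^3


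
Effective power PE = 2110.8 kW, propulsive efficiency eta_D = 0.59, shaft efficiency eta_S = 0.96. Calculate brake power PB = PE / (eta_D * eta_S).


Formula: PB = PE / (eta_D * eta_S)
Step 1 — combined efficiency = eta_D * eta_S = 0.59 * 0.96 = 0.5664
Step 2 — PB = 2110.8 / 0.5664 ≈ 3726.7 kW (5 s.f.)

3726.7 kW


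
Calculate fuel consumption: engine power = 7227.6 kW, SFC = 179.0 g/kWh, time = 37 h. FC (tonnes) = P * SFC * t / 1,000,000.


Formula: FC (tonnes) = P * SFC * t / 1,000,000
Step 1 — P * SFC * t = 7227.6 * 179.0 * 37 = 47868394.8 g
Step 2 — FC (tonnes) = 47868394.8 / 1,000,000 ≈ 47.868 tonnes (5 s.f.)

47.868 tonnes


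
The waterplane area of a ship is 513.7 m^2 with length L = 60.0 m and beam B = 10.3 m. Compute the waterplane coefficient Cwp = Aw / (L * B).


Formula: Cwp = Aw / (L * B)
Step 1 — L * B = 60.0 * 10.3 = 618.0 m^2
Step 2 — Cwp = 513.7 / 618.0 ≈ 0.83123 (5 s.f.)

0.83123


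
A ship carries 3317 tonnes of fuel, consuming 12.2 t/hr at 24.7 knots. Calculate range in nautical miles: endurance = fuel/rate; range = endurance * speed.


Formula: endurance = fuel / rate; range = endurance * speed
Step 1 — endurance = 3317 / 12.2 = 271.8852 hours
Step 2 — range = 271.8852 * 24.7 ≈ 6715.6 nautical miles (5 s.f.)

6715.6 NM
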